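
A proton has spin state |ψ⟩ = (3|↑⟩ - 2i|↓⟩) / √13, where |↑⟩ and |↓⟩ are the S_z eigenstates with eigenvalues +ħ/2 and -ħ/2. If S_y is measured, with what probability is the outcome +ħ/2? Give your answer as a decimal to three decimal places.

0.038

|+y⟩ = (|↑⟩ + i|↓⟩)/√2, so ⟨+y|ψ⟩ = (1) / (√2·√13).
P = |1|² / 26 = 1/26.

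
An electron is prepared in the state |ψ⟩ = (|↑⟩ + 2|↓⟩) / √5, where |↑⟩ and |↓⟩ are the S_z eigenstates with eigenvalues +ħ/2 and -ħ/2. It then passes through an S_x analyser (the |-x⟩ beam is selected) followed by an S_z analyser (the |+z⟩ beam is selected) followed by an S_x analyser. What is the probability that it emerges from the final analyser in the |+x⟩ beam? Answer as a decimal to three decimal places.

0.025

First analyser (S_x): P(|-x⟩) = |⟨-x|ψ⟩|² = 1/10.
After stage 1 the state is |-x⟩; P(|+z⟩) = |⟨+z|-x⟩|² = 1/2.
After stage 2 the state is |+z⟩; P(|+x⟩) = |⟨+x|+z⟩|² = 1/2.
Joint probability = 1/10 × 1/2 × 1/2 = 0.025.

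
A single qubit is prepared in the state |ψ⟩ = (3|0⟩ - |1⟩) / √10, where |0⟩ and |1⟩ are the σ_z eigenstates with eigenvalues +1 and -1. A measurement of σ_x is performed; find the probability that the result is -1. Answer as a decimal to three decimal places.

0.800

|-x⟩ = (|0⟩ - |1⟩)/√2, so ⟨-x|ψ⟩ = (4) / (√2·√10).
P = |4|² / 20 = 16/20.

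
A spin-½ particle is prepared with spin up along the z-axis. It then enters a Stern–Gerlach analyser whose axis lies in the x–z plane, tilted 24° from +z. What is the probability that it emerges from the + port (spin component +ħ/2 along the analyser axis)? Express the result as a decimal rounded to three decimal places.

0.957

For spin-½, the probability of finding spin-up along an axis at angle θ to the initial spin direction is cos²(θ/2); spin-down is sin²(θ/2).
θ = 24°, so P = cos²(12°) ≈ 0.957.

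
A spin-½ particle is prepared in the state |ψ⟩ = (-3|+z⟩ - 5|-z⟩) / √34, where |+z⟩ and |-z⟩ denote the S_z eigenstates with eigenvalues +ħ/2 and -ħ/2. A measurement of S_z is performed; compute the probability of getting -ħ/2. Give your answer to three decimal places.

The -ħ/2 outcome corresponds to |-z⟩. Its amplitude in |ψ⟩ is -5/√34.
P = |-5|² / 34 = 25/34.

0.735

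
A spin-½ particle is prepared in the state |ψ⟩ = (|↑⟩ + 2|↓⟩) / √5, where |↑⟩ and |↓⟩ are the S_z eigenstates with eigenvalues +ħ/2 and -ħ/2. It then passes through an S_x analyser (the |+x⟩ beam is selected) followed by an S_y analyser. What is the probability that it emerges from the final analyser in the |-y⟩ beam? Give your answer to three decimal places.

First analyser (S_x): P(|+x⟩) = |⟨+x|ψ⟩|² = 9/10.
After stage 1 the state is |+x⟩; P(|-y⟩) = |⟨-y|+x⟩|² = 1/2.
Joint probability = 9/10 × 1/2 = 0.450.

0.450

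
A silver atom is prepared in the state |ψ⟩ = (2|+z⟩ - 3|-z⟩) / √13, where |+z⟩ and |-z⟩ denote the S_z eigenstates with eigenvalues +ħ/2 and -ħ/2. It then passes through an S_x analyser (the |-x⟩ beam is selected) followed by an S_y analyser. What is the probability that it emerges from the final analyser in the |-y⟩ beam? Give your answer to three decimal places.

0.481

First analyser (S_x): P(|-x⟩) = |⟨-x|ψ⟩|² = 25/26.
After stage 1 the state is |-x⟩; P(|-y⟩) = |⟨-y|-x⟩|² = 1/2.
Joint probability = 25/26 × 1/2 = 0.481.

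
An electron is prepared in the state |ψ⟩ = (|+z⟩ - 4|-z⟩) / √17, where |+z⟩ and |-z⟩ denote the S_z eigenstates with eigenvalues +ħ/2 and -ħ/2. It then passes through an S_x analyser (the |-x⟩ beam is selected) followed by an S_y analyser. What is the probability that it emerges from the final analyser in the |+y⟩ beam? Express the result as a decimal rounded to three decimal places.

First analyser (S_x): P(|-x⟩) = |⟨-x|ψ⟩|² = 25/34.
After stage 1 the state is |-x⟩; P(|+y⟩) = |⟨+y|-x⟩|² = 1/2.
Joint probability = 25/34 × 1/2 = 0.368.

0.368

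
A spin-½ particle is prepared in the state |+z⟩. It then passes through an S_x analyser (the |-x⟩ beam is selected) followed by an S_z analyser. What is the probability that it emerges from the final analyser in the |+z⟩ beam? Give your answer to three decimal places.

First analyser (S_x): from |+z⟩, P(|-x⟩) = 1/2.
After stage 1 the state is |-x⟩; P(|+z⟩) = |⟨+z|-x⟩|² = 1/2.
Joint probability = 1/2 × 1/2 = 0.250.

0.250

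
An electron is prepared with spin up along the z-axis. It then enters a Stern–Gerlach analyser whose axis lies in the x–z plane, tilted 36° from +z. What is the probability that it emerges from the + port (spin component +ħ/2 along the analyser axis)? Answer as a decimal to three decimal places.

For spin-½, the probability of finding spin-up along an axis at angle θ to the initial spin direction is cos²(θ/2); spin-down is sin²(θ/2).
θ = 36°, so P = cos²(18°) ≈ 0.905.

0.905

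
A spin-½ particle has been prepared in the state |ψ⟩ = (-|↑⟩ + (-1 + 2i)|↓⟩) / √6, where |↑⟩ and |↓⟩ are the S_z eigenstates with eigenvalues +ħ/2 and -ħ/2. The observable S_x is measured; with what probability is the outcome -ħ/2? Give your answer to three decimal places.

0.333

|-x⟩ = (|↑⟩ - |↓⟩)/√2, so ⟨-x|ψ⟩ = (-2i) / (√2·√6).
P = |-2i|² / 12 = 4/12.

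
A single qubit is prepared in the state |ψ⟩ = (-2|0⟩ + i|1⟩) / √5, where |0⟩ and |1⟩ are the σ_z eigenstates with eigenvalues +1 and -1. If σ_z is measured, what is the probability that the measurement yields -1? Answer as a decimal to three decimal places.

The -1 outcome corresponds to |1⟩. Its amplitude in |ψ⟩ is i/√5.
P = |i|² / 5 = 1/5.

0.200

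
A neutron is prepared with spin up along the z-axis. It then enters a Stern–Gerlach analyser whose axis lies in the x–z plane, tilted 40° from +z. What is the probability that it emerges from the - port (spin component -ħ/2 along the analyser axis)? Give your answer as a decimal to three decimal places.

0.117

For spin-½, the probability of finding spin-up along an axis at angle θ to the initial spin direction is cos²(θ/2); spin-down is sin²(θ/2).
θ = 40°, so P = sin²(20°) ≈ 0.117.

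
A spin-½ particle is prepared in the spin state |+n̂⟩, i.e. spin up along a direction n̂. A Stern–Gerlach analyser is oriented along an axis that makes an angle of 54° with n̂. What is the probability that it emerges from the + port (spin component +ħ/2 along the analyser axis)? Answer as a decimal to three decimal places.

For spin-½, the probability of finding spin-up along an axis at angle θ to the initial spin direction is cos²(θ/2); spin-down is sin²(θ/2).
θ = 54°, so P = cos²(27°) ≈ 0.794.

0.794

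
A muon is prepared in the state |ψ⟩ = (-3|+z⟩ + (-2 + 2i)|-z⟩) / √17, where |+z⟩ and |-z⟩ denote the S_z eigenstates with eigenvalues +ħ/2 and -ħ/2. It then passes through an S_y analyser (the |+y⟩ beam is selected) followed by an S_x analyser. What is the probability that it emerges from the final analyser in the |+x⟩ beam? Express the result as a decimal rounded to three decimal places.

First analyser (S_y): P(|+y⟩) = |⟨+y|ψ⟩|² = 5/34.
After stage 1 the state is |+y⟩; P(|+x⟩) = |⟨+x|+y⟩|² = 1/2.
Joint probability = 5/34 × 1/2 = 0.074.

0.074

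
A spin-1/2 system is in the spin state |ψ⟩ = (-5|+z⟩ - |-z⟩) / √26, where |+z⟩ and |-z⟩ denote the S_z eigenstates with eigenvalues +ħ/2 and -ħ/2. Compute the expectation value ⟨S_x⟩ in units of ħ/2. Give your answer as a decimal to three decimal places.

⟨σ_x⟩ = 2 Re(a* b)/(|a|²+|b|²) with a = -5, b = -1.
a* b = 5, so ⟨σ_x⟩ = 10/26.
⟨S_x⟩ = (ħ/2)·⟨σ_x⟩.

0.385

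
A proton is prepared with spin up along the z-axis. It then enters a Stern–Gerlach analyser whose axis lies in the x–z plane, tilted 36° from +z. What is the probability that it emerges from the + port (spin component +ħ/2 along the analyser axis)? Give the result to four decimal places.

For spin-½, the probability of finding spin-up along an axis at angle θ to the initial spin direction is cos²(θ/2); spin-down is sin²(θ/2).
θ = 36°, so P = cos²(18°) ≈ 0.9045.

0.9045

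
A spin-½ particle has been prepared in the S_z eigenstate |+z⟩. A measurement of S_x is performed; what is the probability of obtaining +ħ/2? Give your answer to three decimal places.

0.500

In the S_z basis, |+z⟩ = |↑⟩ and |+x⟩ = (|↑⟩ + |↓⟩)/√2.
|⟨+x|+z⟩|² = 1/2.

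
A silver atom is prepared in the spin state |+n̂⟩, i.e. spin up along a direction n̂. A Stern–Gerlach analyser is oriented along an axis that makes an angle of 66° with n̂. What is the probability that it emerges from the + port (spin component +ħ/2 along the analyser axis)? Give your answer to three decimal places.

For spin-½, the probability of finding spin-up along an axis at angle θ to the initial spin direction is cos²(θ/2); spin-down is sin²(θ/2).
θ = 66°, so P = cos²(33°) ≈ 0.703.

0.703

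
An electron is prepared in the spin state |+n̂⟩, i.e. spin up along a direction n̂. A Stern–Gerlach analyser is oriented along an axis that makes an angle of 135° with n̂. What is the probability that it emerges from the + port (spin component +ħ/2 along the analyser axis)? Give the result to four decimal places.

0.1464

For spin-½, the probability of finding spin-up along an axis at angle θ to the initial spin direction is cos²(θ/2); spin-down is sin²(θ/2).
θ = 135°, so P = cos²(67.5°) ≈ 0.1464.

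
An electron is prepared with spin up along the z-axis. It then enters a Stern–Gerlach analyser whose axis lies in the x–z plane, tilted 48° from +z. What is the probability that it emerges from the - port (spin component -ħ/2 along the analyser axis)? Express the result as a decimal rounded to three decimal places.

0.165

For spin-½, the probability of finding spin-up along an axis at angle θ to the initial spin direction is cos²(θ/2); spin-down is sin²(θ/2).
θ = 48°, so P = sin²(24°) ≈ 0.165.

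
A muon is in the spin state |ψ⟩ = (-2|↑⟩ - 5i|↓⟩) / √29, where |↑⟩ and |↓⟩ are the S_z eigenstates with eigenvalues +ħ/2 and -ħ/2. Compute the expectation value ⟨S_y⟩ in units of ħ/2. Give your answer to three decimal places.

0.690

⟨σ_y⟩ = 2 Im(a* b)/(|a|²+|b|²) with a = -2, b = -5i.
a* b = 10i, so ⟨σ_y⟩ = 20/29.
⟨S_y⟩ = (ħ/2)·⟨σ_y⟩.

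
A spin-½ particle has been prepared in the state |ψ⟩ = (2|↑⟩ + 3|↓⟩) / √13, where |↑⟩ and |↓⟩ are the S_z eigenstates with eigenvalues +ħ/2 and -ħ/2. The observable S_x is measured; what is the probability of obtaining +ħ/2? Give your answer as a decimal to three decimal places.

|+x⟩ = (|↑⟩ + |↓⟩)/√2, so ⟨+x|ψ⟩ = (5) / (√2·√13).
P = |5|² / 26 = 25/26.

0.962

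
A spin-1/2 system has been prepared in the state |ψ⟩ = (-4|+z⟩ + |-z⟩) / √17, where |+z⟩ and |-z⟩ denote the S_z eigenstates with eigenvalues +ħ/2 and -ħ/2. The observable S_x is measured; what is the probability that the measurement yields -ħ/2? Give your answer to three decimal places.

0.735

|-x⟩ = (|+z⟩ - |-z⟩)/√2, so ⟨-x|ψ⟩ = (-5) / (√2·√17).
P = |-5|² / 34 = 25/34.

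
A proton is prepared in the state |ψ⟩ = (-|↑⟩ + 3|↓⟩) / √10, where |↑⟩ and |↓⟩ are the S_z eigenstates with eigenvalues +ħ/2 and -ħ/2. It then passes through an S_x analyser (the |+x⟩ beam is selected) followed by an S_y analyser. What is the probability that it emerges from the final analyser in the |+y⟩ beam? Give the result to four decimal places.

First analyser (S_x): P(|+x⟩) = |⟨+x|ψ⟩|² = 4/20.
After stage 1 the state is |+x⟩; P(|+y⟩) = |⟨+y|+x⟩|² = 1/2.
Joint probability = 4/20 × 1/2 = 0.1000.

0.1000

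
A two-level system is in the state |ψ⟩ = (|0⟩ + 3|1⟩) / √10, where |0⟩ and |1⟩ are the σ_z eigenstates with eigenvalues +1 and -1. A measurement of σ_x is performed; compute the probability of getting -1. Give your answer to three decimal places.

|-x⟩ = (|0⟩ - |1⟩)/√2, so ⟨-x|ψ⟩ = (-2) / (√2·√10).
P = |-2|² / 20 = 4/20.

0.200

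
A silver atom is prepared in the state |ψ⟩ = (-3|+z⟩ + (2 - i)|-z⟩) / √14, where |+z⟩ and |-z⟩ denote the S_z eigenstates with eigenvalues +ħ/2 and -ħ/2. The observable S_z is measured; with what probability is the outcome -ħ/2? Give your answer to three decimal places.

0.357

The -ħ/2 outcome corresponds to |-z⟩. Its amplitude in |ψ⟩ is (2 - i)/√14.
P = |2 - i|² / 14 = 5/14.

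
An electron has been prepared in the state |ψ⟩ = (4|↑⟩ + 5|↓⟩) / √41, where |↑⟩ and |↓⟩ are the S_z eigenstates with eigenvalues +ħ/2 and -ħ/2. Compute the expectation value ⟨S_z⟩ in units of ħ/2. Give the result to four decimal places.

⟨σ_z⟩ = |a|² - |b|² divided by |a|²+|b|², with a, b the |↑⟩, |↓⟩ amplitudes.
= (16 - 25)/41 = -9/41.
⟨S_z⟩ = (ħ/2)·⟨σ_z⟩.

-0.2195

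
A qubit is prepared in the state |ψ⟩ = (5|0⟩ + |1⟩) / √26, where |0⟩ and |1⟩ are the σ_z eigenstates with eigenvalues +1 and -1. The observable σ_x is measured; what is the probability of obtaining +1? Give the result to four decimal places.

|+x⟩ = (|0⟩ + |1⟩)/√2, so ⟨+x|ψ⟩ = (6) / (√2·√26).
P = |6|² / 52 = 36/52.

0.6923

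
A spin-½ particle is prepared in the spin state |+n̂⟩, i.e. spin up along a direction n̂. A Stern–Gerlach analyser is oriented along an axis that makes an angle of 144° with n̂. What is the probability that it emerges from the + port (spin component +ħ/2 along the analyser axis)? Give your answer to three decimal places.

0.095

For spin-½, the probability of finding spin-up along an axis at angle θ to the initial spin direction is cos²(θ/2); spin-down is sin²(θ/2).
θ = 144°, so P = cos²(72°) ≈ 0.095.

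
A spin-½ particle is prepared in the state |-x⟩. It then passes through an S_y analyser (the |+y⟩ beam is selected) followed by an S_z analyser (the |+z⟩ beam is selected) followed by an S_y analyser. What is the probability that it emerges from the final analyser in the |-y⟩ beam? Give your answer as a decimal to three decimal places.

0.125

First analyser (S_y): from |-x⟩, P(|+y⟩) = 1/2.
After stage 1 the state is |+y⟩; P(|+z⟩) = |⟨+z|+y⟩|² = 1/2.
After stage 2 the state is |+z⟩; P(|-y⟩) = |⟨-y|+z⟩|² = 1/2.
Joint probability = 1/2 × 1/2 × 1/2 = 0.125.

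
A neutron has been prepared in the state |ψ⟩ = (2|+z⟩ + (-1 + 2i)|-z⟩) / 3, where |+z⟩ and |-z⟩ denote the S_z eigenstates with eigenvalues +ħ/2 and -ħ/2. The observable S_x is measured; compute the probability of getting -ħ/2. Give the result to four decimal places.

0.7222

|-x⟩ = (|+z⟩ - |-z⟩)/√2, so ⟨-x|ψ⟩ = (3 - 2i) / (√2·3).
P = |3 - 2i|² / 18 = 13/18.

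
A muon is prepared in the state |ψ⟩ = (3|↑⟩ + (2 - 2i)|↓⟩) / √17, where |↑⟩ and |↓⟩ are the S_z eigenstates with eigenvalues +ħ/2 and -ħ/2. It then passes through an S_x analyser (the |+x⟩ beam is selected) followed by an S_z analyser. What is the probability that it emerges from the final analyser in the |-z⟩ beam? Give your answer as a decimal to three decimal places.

First analyser (S_x): P(|+x⟩) = |⟨+x|ψ⟩|² = 29/34.
After stage 1 the state is |+x⟩; P(|-z⟩) = |⟨-z|+x⟩|² = 1/2.
Joint probability = 29/34 × 1/2 = 0.426.

0.426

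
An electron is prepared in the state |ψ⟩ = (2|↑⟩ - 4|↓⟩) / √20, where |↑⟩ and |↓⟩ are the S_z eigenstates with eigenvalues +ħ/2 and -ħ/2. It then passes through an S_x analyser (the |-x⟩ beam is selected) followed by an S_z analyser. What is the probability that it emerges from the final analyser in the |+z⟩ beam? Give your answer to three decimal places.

First analyser (S_x): P(|-x⟩) = |⟨-x|ψ⟩|² = 36/40.
After stage 1 the state is |-x⟩; P(|+z⟩) = |⟨+z|-x⟩|² = 1/2.
Joint probability = 36/40 × 1/2 = 0.450.

0.450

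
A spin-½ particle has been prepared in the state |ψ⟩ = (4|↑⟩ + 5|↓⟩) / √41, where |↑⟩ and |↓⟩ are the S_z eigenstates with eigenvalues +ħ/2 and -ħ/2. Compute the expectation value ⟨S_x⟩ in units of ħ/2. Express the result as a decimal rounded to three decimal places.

0.976

⟨σ_x⟩ = 2 Re(a* b)/(|a|²+|b|²) with a = 4, b = 5.
a* b = 20, so ⟨σ_x⟩ = 40/41.
⟨S_x⟩ = (ħ/2)·⟨σ_x⟩.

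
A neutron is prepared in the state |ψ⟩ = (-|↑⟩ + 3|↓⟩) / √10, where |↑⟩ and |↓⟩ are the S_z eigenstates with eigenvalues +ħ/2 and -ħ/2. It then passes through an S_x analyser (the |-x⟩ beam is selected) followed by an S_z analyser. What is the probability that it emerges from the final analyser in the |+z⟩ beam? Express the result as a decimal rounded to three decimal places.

0.400

First analyser (S_x): P(|-x⟩) = |⟨-x|ψ⟩|² = 16/20.
After stage 1 the state is |-x⟩; P(|+z⟩) = |⟨+z|-x⟩|² = 1/2.
Joint probability = 16/20 × 1/2 = 0.400.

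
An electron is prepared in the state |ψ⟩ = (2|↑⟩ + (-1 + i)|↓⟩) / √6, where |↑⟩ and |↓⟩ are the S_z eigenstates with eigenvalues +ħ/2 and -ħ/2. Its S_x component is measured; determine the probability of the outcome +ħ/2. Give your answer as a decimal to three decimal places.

0.167

|+x⟩ = (|↑⟩ + |↓⟩)/√2, so ⟨+x|ψ⟩ = (1 + i) / (√2·√6).
P = |1 + i|² / 12 = 2/12.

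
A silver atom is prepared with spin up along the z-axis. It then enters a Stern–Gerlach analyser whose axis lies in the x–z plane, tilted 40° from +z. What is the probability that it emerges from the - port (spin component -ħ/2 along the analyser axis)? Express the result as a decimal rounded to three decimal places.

0.117

For spin-½, the probability of finding spin-up along an axis at angle θ to the initial spin direction is cos²(θ/2); spin-down is sin²(θ/2).
θ = 40°, so P = sin²(20°) ≈ 0.117.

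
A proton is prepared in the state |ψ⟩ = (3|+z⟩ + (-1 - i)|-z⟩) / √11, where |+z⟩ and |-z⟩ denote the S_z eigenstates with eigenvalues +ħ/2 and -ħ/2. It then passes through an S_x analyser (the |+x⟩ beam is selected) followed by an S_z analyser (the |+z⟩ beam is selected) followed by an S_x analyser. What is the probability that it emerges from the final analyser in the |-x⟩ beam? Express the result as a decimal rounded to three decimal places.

First analyser (S_x): P(|+x⟩) = |⟨+x|ψ⟩|² = 5/22.
After stage 1 the state is |+x⟩; P(|+z⟩) = |⟨+z|+x⟩|² = 1/2.
After stage 2 the state is |+z⟩; P(|-x⟩) = |⟨-x|+z⟩|² = 1/2.
Joint probability = 5/22 × 1/2 × 1/2 = 0.057.

0.057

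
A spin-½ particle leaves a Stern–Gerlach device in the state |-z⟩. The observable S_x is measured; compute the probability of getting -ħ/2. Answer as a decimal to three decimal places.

In the S_z basis, |-z⟩ = |-z⟩ and |-x⟩ = (|+z⟩ - |-z⟩)/√2.
|⟨-x|-z⟩|² = 1/2.

0.500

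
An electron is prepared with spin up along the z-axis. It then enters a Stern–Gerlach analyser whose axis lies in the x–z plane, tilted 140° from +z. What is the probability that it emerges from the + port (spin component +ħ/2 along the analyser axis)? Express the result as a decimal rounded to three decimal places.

0.117

For spin-½, the probability of finding spin-up along an axis at angle θ to the initial spin direction is cos²(θ/2); spin-down is sin²(θ/2).
θ = 140°, so P = cos²(70°) ≈ 0.117.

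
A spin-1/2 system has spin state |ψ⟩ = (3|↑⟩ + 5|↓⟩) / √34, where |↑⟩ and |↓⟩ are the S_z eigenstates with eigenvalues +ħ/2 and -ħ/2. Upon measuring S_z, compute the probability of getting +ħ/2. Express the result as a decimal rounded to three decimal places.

The +ħ/2 outcome corresponds to |↑⟩. Its amplitude in |ψ⟩ is 3/√34.
P = |3|² / 34 = 9/34.

0.265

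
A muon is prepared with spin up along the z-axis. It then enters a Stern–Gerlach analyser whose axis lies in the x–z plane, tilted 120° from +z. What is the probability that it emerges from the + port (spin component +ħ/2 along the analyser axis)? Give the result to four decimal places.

For spin-½, the probability of finding spin-up along an axis at angle θ to the initial spin direction is cos²(θ/2); spin-down is sin²(θ/2).
θ = 120°, so P = cos²(60°) ≈ 0.2500.

0.2500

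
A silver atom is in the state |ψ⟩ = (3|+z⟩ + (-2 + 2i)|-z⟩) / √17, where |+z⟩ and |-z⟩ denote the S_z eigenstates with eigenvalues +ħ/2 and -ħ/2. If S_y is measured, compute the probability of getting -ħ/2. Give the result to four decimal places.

|-y⟩ = (|+z⟩ - i|-z⟩)/√2, so ⟨-y|ψ⟩ = (1 - 2i) / (√2·√17).
P = |1 - 2i|² / 34 = 5/34.

0.1471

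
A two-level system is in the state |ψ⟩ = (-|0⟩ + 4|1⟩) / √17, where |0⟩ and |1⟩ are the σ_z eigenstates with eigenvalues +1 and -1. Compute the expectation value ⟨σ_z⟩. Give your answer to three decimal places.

⟨σ_z⟩ = |a|² - |b|² divided by |a|²+|b|², with a, b the |0⟩, |1⟩ amplitudes.
= (1 - 16)/17 = -15/17.

-0.882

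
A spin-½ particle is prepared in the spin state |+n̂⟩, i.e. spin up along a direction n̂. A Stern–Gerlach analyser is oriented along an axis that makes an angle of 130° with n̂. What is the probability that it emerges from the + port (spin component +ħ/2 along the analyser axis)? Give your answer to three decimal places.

For spin-½, the probability of finding spin-up along an axis at angle θ to the initial spin direction is cos²(θ/2); spin-down is sin²(θ/2).
θ = 130°, so P = cos²(65°) ≈ 0.179.

0.179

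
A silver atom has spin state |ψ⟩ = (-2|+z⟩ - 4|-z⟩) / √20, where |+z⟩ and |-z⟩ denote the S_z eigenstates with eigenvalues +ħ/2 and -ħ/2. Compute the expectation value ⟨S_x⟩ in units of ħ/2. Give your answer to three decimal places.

0.800

⟨σ_x⟩ = 2 Re(a* b)/(|a|²+|b|²) with a = -2, b = -4.
a* b = 8, so ⟨σ_x⟩ = 16/20.
⟨S_x⟩ = (ħ/2)·⟨σ_x⟩.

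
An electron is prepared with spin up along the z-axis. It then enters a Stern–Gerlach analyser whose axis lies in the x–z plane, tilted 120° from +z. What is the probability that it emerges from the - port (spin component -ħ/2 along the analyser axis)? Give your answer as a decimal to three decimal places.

For spin-½, the probability of finding spin-up along an axis at angle θ to the initial spin direction is cos²(θ/2); spin-down is sin²(θ/2).
θ = 120°, so P = sin²(60°) ≈ 0.750.

0.750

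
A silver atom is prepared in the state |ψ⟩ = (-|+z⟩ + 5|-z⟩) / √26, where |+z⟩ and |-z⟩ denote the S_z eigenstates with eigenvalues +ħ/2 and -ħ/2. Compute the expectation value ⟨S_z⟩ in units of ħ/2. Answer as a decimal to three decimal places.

⟨σ_z⟩ = |a|² - |b|² divided by |a|²+|b|², with a, b the |+z⟩, |-z⟩ amplitudes.
= (1 - 25)/26 = -24/26.
⟨S_z⟩ = (ħ/2)·⟨σ_z⟩.

-0.923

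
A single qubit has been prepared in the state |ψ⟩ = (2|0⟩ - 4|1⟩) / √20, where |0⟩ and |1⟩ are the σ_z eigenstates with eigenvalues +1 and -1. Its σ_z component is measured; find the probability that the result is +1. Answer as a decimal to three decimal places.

0.200

The +1 outcome corresponds to |0⟩. Its amplitude in |ψ⟩ is 2/√20.
P = |2|² / 20 = 4/20.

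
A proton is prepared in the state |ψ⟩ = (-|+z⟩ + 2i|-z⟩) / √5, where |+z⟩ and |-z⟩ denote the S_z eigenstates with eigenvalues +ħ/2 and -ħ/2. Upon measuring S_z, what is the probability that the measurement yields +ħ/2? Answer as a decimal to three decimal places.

The +ħ/2 outcome corresponds to |+z⟩. Its amplitude in |ψ⟩ is -1/√5.
P = |-1|² / 5 = 1/5.

0.200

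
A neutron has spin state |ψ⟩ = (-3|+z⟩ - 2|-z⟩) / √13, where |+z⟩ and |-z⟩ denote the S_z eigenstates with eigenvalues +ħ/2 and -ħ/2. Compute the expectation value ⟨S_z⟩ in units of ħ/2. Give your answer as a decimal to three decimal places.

0.385

⟨σ_z⟩ = |a|² - |b|² divided by |a|²+|b|², with a, b the |+z⟩, |-z⟩ amplitudes.
= (9 - 4)/13 = 5/13.
⟨S_z⟩ = (ħ/2)·⟨σ_z⟩.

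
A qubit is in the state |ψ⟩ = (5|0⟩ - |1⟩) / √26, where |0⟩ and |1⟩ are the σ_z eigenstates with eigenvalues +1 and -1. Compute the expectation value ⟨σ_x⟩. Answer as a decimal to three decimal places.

-0.385

⟨σ_x⟩ = 2 Re(a* b)/(|a|²+|b|²) with a = 5, b = -1.
a* b = -5, so ⟨σ_x⟩ = -10/26.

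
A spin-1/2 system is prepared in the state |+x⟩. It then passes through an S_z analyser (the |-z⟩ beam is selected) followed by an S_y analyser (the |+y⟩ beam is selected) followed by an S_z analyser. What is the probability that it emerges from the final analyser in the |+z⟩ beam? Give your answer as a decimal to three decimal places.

First analyser (S_z): from |+x⟩, P(|-z⟩) = 1/2.
After stage 1 the state is |-z⟩; P(|+y⟩) = |⟨+y|-z⟩|² = 1/2.
After stage 2 the state is |+y⟩; P(|+z⟩) = |⟨+z|+y⟩|² = 1/2.
Joint probability = 1/2 × 1/2 × 1/2 = 0.125.

0.125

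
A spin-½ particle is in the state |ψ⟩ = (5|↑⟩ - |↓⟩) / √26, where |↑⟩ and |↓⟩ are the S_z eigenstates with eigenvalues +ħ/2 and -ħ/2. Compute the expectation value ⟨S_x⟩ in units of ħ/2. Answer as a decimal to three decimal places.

-0.385

⟨σ_x⟩ = 2 Re(a* b)/(|a|²+|b|²) with a = 5, b = -1.
a* b = -5, so ⟨σ_x⟩ = -10/26.
⟨S_x⟩ = (ħ/2)·⟨σ_x⟩.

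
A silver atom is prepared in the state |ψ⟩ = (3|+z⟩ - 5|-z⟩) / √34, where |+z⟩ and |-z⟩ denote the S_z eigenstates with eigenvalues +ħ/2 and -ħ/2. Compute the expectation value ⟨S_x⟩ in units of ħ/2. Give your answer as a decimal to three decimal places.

-0.882

⟨σ_x⟩ = 2 Re(a* b)/(|a|²+|b|²) with a = 3, b = -5.
a* b = -15, so ⟨σ_x⟩ = -30/34.
⟨S_x⟩ = (ħ/2)·⟨σ_x⟩.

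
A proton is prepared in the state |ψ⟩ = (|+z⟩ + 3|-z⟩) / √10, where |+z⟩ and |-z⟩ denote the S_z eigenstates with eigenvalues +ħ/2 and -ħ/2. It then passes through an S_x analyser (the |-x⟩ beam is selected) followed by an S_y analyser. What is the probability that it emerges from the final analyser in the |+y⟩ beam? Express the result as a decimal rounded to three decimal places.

0.100

First analyser (S_x): P(|-x⟩) = |⟨-x|ψ⟩|² = 4/20.
After stage 1 the state is |-x⟩; P(|+y⟩) = |⟨+y|-x⟩|² = 1/2.
Joint probability = 4/20 × 1/2 = 0.100.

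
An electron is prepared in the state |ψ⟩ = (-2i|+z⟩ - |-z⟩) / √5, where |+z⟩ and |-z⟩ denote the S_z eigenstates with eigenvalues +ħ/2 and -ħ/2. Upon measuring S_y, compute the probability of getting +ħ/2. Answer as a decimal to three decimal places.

|+y⟩ = (|+z⟩ + i|-z⟩)/√2, so ⟨+y|ψ⟩ = (-i) / (√2·√5).
P = |-i|² / 10 = 1/10.

0.100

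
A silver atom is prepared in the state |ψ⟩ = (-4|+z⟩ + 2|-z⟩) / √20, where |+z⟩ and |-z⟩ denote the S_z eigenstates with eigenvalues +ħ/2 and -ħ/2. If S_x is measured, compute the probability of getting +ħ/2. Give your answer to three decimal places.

|+x⟩ = (|+z⟩ + |-z⟩)/√2, so ⟨+x|ψ⟩ = (-2) / (√2·√20).
P = |-2|² / 40 = 4/40.

0.100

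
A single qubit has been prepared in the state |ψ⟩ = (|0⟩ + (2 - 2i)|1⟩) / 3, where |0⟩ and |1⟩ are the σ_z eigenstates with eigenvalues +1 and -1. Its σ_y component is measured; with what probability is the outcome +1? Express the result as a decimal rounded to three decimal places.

0.278

|+y⟩ = (|0⟩ + i|1⟩)/√2, so ⟨+y|ψ⟩ = (-1 - 2i) / (√2·3).
P = |-1 - 2i|² / 18 = 5/18.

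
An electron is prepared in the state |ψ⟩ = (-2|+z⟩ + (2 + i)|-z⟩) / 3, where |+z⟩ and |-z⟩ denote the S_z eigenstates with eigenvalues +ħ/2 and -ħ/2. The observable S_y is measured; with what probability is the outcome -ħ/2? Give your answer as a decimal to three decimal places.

0.722

|-y⟩ = (|+z⟩ - i|-z⟩)/√2, so ⟨-y|ψ⟩ = (-3 + 2i) / (√2·3).
P = |-3 + 2i|² / 18 = 13/18.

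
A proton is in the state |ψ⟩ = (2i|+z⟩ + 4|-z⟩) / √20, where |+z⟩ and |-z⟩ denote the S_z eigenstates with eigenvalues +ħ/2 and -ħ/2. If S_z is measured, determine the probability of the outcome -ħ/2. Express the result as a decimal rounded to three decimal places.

The -ħ/2 outcome corresponds to |-z⟩. Its amplitude in |ψ⟩ is 4/√20.
P = |4|² / 20 = 16/20.

0.800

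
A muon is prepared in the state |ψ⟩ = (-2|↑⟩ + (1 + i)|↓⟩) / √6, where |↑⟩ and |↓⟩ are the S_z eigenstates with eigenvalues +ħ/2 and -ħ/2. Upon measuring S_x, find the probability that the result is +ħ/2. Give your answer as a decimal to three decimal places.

|+x⟩ = (|↑⟩ + |↓⟩)/√2, so ⟨+x|ψ⟩ = (-1 + i) / (√2·√6).
P = |-1 + i|² / 12 = 2/12.

0.167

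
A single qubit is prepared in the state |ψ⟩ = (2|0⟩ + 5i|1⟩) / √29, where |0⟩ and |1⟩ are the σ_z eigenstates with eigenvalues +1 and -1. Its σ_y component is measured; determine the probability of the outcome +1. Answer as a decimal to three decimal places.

0.845

|+y⟩ = (|0⟩ + i|1⟩)/√2, so ⟨+y|ψ⟩ = (7) / (√2·√29).
P = |7|² / 58 = 49/58.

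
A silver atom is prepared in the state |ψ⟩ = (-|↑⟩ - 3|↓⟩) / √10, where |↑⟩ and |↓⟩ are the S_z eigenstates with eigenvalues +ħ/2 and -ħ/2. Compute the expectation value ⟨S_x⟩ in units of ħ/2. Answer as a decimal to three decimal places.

⟨σ_x⟩ = 2 Re(a* b)/(|a|²+|b|²) with a = -1, b = -3.
a* b = 3, so ⟨σ_x⟩ = 6/10.
⟨S_x⟩ = (ħ/2)·⟨σ_x⟩.

0.600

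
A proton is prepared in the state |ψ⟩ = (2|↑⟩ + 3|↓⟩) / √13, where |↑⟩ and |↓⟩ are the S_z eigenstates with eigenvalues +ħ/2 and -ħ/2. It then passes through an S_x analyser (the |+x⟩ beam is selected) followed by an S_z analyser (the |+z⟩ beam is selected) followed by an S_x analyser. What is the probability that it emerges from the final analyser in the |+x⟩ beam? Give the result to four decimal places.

First analyser (S_x): P(|+x⟩) = |⟨+x|ψ⟩|² = 25/26.
After stage 1 the state is |+x⟩; P(|+z⟩) = |⟨+z|+x⟩|² = 1/2.
After stage 2 the state is |+z⟩; P(|+x⟩) = |⟨+x|+z⟩|² = 1/2.
Joint probability = 25/26 × 1/2 × 1/2 = 0.2404.

0.2404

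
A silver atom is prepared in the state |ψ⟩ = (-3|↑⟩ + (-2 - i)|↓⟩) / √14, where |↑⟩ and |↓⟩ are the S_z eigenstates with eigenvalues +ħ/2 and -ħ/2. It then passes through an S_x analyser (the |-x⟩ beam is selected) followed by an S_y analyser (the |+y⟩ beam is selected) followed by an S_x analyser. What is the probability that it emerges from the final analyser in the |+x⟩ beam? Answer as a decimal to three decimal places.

0.018

First analyser (S_x): P(|-x⟩) = |⟨-x|ψ⟩|² = 2/28.
After stage 1 the state is |-x⟩; P(|+y⟩) = |⟨+y|-x⟩|² = 1/2.
After stage 2 the state is |+y⟩; P(|+x⟩) = |⟨+x|+y⟩|² = 1/2.
Joint probability = 2/28 × 1/2 × 1/2 = 0.018.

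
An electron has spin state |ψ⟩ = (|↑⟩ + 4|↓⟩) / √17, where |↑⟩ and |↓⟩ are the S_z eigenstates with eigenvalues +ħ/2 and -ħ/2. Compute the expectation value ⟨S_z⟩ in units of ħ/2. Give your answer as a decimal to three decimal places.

-0.882

⟨σ_z⟩ = |a|² - |b|² divided by |a|²+|b|², with a, b the |↑⟩, |↓⟩ amplitudes.
= (1 - 16)/17 = -15/17.
⟨S_z⟩ = (ħ/2)·⟨σ_z⟩.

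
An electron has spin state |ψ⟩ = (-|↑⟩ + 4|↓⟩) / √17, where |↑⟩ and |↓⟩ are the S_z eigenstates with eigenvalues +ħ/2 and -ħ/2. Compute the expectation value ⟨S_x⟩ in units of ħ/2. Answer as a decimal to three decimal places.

⟨σ_x⟩ = 2 Re(a* b)/(|a|²+|b|²) with a = -1, b = 4.
a* b = -4, so ⟨σ_x⟩ = -8/17.
⟨S_x⟩ = (ħ/2)·⟨σ_x⟩.

-0.471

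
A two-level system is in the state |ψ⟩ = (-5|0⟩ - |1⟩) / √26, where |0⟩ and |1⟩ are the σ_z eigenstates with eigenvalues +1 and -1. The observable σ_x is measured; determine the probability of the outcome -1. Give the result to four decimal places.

0.3077

|-x⟩ = (|0⟩ - |1⟩)/√2, so ⟨-x|ψ⟩ = (-4) / (√2·√26).
P = |-4|² / 52 = 16/52.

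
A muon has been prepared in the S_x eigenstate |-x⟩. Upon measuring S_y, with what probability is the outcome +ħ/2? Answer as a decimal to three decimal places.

In the S_z basis, |-x⟩ = (|+z⟩ - |-z⟩)/√2 and |+y⟩ = (|+z⟩ + i|-z⟩)/√2.
|⟨+y|-x⟩|² = 1/2.

0.500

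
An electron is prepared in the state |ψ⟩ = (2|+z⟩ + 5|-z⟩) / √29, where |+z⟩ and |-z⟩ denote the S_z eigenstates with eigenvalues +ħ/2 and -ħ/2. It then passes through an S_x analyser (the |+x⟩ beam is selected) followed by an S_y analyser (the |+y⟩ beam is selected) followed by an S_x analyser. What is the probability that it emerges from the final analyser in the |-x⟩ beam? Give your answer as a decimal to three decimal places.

0.211

First analyser (S_x): P(|+x⟩) = |⟨+x|ψ⟩|² = 49/58.
After stage 1 the state is |+x⟩; P(|+y⟩) = |⟨+y|+x⟩|² = 1/2.
After stage 2 the state is |+y⟩; P(|-x⟩) = |⟨-x|+y⟩|² = 1/2.
Joint probability = 49/58 × 1/2 × 1/2 = 0.211.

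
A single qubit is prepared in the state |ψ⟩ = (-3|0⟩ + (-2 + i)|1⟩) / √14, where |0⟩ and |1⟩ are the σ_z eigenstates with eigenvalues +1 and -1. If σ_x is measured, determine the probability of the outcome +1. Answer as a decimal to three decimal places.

0.929

|+x⟩ = (|0⟩ + |1⟩)/√2, so ⟨+x|ψ⟩ = (-5 + i) / (√2·√14).
P = |-5 + i|² / 28 = 26/28.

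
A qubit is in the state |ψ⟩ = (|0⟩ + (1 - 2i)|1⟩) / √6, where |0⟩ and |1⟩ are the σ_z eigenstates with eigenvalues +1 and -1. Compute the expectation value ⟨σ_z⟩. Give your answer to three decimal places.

-0.667

⟨σ_z⟩ = |a|² - |b|² divided by |a|²+|b|², with a, b the |0⟩, |1⟩ amplitudes.
= (1 - 5)/6 = -4/6.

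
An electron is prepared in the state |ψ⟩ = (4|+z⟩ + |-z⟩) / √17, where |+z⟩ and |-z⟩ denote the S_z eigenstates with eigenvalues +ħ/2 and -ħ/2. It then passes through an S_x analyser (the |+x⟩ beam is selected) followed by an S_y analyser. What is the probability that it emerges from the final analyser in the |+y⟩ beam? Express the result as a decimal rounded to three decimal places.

0.368

First analyser (S_x): P(|+x⟩) = |⟨+x|ψ⟩|² = 25/34.
After stage 1 the state is |+x⟩; P(|+y⟩) = |⟨+y|+x⟩|² = 1/2.
Joint probability = 25/34 × 1/2 = 0.368.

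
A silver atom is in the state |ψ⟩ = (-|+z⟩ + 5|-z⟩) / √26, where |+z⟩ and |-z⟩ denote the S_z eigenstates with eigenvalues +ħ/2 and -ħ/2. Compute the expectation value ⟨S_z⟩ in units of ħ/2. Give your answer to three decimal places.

-0.923

⟨σ_z⟩ = |a|² - |b|² divided by |a|²+|b|², with a, b the |+z⟩, |-z⟩ amplitudes.
= (1 - 25)/26 = -24/26.
⟨S_z⟩ = (ħ/2)·⟨σ_z⟩.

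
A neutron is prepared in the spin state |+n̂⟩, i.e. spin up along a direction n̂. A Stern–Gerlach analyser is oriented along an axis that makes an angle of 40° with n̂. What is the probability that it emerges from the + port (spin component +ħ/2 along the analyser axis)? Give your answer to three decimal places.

For spin-½, the probability of finding spin-up along an axis at angle θ to the initial spin direction is cos²(θ/2); spin-down is sin²(θ/2).
θ = 40°, so P = cos²(20°) ≈ 0.883.

0.883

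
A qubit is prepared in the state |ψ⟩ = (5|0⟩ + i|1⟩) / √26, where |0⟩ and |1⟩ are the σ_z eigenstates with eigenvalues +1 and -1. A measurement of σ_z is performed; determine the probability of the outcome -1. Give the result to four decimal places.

The -1 outcome corresponds to |1⟩. Its amplitude in |ψ⟩ is i/√26.
P = |i|² / 26 = 1/26.

0.0385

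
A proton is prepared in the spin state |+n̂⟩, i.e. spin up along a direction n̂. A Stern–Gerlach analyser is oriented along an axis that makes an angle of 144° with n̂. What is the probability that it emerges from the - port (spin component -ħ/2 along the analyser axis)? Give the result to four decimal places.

0.9045

For spin-½, the probability of finding spin-up along an axis at angle θ to the initial spin direction is cos²(θ/2); spin-down is sin²(θ/2).
θ = 144°, so P = sin²(72°) ≈ 0.9045.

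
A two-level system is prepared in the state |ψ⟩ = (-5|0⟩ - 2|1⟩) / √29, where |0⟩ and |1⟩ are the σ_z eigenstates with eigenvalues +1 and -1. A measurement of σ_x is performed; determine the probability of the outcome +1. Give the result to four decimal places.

0.8448

|+x⟩ = (|0⟩ + |1⟩)/√2, so ⟨+x|ψ⟩ = (-7) / (√2·√29).
P = |-7|² / 58 = 49/58.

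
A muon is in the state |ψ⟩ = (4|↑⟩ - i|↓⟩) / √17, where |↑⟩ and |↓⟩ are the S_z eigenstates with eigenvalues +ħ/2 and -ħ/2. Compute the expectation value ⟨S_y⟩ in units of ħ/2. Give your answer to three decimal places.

-0.471

⟨σ_y⟩ = 2 Im(a* b)/(|a|²+|b|²) with a = 4, b = -i.
a* b = -4i, so ⟨σ_y⟩ = -8/17.
⟨S_y⟩ = (ħ/2)·⟨σ_y⟩.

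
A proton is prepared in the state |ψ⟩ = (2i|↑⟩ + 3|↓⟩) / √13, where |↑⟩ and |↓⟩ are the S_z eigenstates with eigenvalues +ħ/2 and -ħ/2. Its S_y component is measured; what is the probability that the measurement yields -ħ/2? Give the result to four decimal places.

0.9615

|-y⟩ = (|↑⟩ - i|↓⟩)/√2, so ⟨-y|ψ⟩ = (5i) / (√2·√13).
P = |5i|² / 26 = 25/26.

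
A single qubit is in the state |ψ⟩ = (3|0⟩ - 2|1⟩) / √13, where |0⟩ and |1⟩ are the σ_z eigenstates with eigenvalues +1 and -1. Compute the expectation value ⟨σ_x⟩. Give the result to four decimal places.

⟨σ_x⟩ = 2 Re(a* b)/(|a|²+|b|²) with a = 3, b = -2.
a* b = -6, so ⟨σ_x⟩ = -12/13.

-0.9231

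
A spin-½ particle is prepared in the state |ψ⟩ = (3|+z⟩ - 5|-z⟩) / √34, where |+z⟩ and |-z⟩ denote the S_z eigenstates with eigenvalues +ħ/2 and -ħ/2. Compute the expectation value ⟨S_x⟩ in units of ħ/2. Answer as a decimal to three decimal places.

-0.882

⟨σ_x⟩ = 2 Re(a* b)/(|a|²+|b|²) with a = 3, b = -5.
a* b = -15, so ⟨σ_x⟩ = -30/34.
⟨S_x⟩ = (ħ/2)·⟨σ_x⟩.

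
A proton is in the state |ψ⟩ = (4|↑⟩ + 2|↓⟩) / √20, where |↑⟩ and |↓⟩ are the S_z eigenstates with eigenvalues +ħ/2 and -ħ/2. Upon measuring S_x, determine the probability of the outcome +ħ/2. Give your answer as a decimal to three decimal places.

|+x⟩ = (|↑⟩ + |↓⟩)/√2, so ⟨+x|ψ⟩ = (6) / (√2·√20).
P = |6|² / 40 = 36/40.

0.900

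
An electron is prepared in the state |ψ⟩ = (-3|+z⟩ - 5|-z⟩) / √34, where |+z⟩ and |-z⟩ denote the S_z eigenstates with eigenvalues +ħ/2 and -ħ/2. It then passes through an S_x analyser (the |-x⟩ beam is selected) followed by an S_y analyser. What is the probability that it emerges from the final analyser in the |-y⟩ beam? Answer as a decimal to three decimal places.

First analyser (S_x): P(|-x⟩) = |⟨-x|ψ⟩|² = 4/68.
After stage 1 the state is |-x⟩; P(|-y⟩) = |⟨-y|-x⟩|² = 1/2.
Joint probability = 4/68 × 1/2 = 0.029.

0.029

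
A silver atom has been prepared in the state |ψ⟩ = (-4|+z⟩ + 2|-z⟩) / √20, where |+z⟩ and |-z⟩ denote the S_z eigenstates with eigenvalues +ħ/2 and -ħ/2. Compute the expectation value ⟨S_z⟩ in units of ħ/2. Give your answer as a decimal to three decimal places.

⟨σ_z⟩ = |a|² - |b|² divided by |a|²+|b|², with a, b the |+z⟩, |-z⟩ amplitudes.
= (16 - 4)/20 = 12/20.
⟨S_z⟩ = (ħ/2)·⟨σ_z⟩.

0.600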